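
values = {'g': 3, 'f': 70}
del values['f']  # {'g': 3}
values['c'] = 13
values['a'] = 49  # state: {'g': 3, 'c': 13, 'a': 49}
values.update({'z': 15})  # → {'g': 3, 'c': 13, 'a': 49, 'z': 15}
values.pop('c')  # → 13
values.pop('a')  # 49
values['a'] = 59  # {'g': 3, 'z': 15, 'a': 59}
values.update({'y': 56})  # {'g': 3, 'z': 15, 'a': 59, 'y': 56}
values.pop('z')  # 15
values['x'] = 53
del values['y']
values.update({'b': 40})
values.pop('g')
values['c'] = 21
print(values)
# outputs {'a': 59, 'x': 53, 'b': 40, 'c': 21}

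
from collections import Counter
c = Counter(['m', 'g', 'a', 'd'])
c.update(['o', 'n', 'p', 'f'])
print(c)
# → Counter({'m': 1, 'g': 1, 'a': 1, 'd': 1, 'o': 1, 'n': 1, 'p': 1, 'f': 1})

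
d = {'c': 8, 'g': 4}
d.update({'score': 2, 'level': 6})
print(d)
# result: {'c': 8, 'g': 4, 'score': 2, 'level': 6}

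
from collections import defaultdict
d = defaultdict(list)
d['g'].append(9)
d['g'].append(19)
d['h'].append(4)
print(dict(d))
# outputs {'g': [9, 19], 'h': [4]}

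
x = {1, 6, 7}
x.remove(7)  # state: {1, 6}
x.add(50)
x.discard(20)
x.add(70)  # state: {1, 6, 50, 70}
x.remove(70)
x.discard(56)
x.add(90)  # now {1, 6, 50, 90}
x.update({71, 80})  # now {1, 6, 50, 71, 80, 90}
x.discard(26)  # {1, 6, 50, 71, 80, 90}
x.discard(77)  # {1, 6, 50, 71, 80, 90}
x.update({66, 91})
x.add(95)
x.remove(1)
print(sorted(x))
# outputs [6, 50, 66, 71, 80, 90, 91, 95]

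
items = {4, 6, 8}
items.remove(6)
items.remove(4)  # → {8}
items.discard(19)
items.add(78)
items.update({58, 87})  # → {8, 58, 78, 87}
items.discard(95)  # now {8, 58, 78, 87}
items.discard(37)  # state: {8, 58, 78, 87}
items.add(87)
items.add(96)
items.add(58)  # {8, 58, 78, 87, 96}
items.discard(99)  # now {8, 58, 78, 87, 96}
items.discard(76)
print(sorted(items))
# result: [8, 58, 78, 87, 96]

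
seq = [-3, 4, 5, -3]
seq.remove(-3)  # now [4, 5, -3]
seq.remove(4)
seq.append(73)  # [5, -3, 73]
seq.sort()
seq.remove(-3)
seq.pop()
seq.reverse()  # [5]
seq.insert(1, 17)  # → [5, 17]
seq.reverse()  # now [17, 5]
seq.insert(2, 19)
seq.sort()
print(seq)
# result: [5, 17, 19]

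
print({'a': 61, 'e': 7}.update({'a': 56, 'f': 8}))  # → None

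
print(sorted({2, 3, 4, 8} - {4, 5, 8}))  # [2, 3]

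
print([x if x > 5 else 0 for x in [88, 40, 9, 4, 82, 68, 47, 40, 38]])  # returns [88, 40, 9, 0, 82, 68, 47, 40, 38]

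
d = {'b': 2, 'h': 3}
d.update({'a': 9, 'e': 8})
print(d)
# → {'b': 2, 'h': 3, 'a': 9, 'e': 8}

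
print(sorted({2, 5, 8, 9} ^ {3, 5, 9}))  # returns [2, 3, 8]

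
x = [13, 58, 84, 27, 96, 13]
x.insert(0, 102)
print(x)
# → [102, 13, 58, 84, 27, 96, 13]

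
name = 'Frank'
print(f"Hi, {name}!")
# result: Hi, Frank!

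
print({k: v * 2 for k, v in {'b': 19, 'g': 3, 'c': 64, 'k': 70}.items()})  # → {'b': 38, 'g': 6, 'c': 128, 'k': 140}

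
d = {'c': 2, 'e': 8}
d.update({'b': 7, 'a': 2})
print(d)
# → {'c': 2, 'e': 8, 'b': 7, 'a': 2}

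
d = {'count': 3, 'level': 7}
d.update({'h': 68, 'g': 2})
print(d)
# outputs {'count': 3, 'level': 7, 'h': 68, 'g': 2}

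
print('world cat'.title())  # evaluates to World Cat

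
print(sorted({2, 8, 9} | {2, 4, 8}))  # [2, 4, 8, 9]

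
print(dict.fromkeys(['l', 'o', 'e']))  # {'l': None, 'o': None, 'e': None}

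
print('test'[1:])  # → est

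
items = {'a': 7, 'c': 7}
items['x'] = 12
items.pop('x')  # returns 12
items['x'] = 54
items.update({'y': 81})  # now {'a': 7, 'c': 7, 'x': 54, 'y': 81}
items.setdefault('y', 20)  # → 81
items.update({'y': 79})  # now {'a': 7, 'c': 7, 'x': 54, 'y': 79}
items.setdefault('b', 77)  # 77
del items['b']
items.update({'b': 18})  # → {'a': 7, 'c': 7, 'x': 54, 'y': 79, 'b': 18}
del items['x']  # {'a': 7, 'c': 7, 'y': 79, 'b': 18}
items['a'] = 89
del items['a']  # {'c': 7, 'y': 79, 'b': 18}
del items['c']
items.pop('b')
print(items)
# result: {'y': 79}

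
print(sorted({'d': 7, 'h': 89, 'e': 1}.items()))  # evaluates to [('d', 7), ('e', 1), ('h', 89)]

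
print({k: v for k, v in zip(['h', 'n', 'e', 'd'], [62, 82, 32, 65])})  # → {'h': 62, 'n': 82, 'e': 32, 'd': 65}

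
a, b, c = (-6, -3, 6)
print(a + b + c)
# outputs -3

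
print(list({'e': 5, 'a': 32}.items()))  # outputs [('e', 5), ('a', 32)]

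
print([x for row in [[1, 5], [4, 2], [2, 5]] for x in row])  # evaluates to [1, 5, 4, 2, 2, 5]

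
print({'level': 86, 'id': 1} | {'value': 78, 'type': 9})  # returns {'level': 86, 'id': 1, 'value': 78, 'type': 9}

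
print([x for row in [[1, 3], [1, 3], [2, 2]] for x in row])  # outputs [1, 3, 1, 3, 2, 2]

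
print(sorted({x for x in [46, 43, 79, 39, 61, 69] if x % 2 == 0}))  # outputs [46]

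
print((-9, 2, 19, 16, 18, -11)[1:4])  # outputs (2, 19, 16)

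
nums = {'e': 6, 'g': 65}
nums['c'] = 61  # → {'e': 6, 'g': 65, 'c': 61}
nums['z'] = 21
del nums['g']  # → {'e': 6, 'c': 61, 'z': 21}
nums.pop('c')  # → 61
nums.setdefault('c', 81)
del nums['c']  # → {'e': 6, 'z': 21}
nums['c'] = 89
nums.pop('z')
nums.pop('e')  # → 6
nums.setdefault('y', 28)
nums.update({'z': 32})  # {'c': 89, 'y': 28, 'z': 32}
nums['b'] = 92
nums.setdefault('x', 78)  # 78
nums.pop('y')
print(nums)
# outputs {'c': 89, 'z': 32, 'b': 92, 'x': 78}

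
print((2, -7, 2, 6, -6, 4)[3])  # 6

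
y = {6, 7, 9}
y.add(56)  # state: {6, 7, 9, 56}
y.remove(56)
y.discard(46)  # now {6, 7, 9}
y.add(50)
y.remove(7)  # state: {6, 9, 50}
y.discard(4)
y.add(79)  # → {6, 9, 50, 79}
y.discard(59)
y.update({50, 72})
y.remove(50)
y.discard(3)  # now {6, 9, 72, 79}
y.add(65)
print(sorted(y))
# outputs [6, 9, 65, 72, 79]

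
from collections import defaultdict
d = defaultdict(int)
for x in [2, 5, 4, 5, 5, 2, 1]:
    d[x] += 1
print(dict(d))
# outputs {2: 2, 5: 3, 4: 1, 1: 1}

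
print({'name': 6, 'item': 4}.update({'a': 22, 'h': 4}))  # None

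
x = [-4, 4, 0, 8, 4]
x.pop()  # 4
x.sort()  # [-4, 0, 4, 8]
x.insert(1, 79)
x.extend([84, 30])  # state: [-4, 79, 0, 4, 8, 84, 30]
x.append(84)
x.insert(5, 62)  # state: [-4, 79, 0, 4, 8, 62, 84, 30, 84]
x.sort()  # [-4, 0, 4, 8, 30, 62, 79, 84, 84]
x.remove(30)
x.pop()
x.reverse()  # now [84, 79, 62, 8, 4, 0, -4]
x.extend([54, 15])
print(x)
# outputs [84, 79, 62, 8, 4, 0, -4, 54, 15]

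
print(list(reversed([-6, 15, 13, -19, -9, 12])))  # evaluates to [12, -9, -19, 13, 15, -6]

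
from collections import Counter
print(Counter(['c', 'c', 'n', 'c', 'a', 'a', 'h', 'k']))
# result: Counter({'c': 3, 'a': 2, 'n': 1, 'h': 1, 'k': 1})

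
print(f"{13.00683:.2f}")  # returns 13.01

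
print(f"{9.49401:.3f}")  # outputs 9.494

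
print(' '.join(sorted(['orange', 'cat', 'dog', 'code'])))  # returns cat code dog orange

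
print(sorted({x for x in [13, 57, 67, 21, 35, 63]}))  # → [13, 21, 35, 57, 63, 67]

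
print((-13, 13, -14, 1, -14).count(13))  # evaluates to 1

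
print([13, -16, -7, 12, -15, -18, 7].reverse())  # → None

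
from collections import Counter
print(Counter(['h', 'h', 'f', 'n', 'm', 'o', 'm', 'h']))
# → Counter({'h': 3, 'm': 2, 'f': 1, 'n': 1, 'o': 1})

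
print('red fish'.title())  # Red Fish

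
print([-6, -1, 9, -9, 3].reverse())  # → None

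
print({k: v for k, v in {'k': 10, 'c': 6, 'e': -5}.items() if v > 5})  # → {'k': 10, 'c': 6}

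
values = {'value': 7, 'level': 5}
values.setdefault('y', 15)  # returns 15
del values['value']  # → {'level': 5, 'y': 15}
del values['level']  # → {'y': 15}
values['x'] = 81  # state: {'y': 15, 'x': 81}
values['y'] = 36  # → {'y': 36, 'x': 81}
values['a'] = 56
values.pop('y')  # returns 36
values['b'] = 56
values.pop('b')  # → 56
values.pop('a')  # 56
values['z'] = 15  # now {'x': 81, 'z': 15}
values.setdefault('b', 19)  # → 19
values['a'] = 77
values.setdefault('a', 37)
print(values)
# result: {'x': 81, 'z': 15, 'b': 19, 'a': 77}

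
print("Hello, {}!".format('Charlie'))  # Hello, Charlie!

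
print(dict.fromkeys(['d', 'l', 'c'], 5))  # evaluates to {'d': 5, 'l': 5, 'c': 5}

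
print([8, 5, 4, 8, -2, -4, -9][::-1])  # [-9, -4, -2, 8, 4, 5, 8]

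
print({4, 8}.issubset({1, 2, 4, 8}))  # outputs True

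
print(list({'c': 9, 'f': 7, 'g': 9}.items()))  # [('c', 9), ('f', 7), ('g', 9)]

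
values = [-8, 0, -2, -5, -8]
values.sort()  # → [-8, -8, -5, -2, 0]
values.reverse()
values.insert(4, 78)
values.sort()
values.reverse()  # [78, 0, -2, -5, -8, -8]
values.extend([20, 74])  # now [78, 0, -2, -5, -8, -8, 20, 74]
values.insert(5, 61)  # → [78, 0, -2, -5, -8, 61, -8, 20, 74]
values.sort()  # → [-8, -8, -5, -2, 0, 20, 61, 74, 78]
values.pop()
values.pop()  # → 74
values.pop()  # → 61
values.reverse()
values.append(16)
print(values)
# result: [20, 0, -2, -5, -8, -8, 16]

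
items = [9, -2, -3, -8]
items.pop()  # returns -8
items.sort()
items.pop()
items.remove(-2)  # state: [-3]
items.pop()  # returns -3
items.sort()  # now []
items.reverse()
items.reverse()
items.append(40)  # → [40]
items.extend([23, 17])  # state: [40, 23, 17]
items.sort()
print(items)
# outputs [17, 23, 40]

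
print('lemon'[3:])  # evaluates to on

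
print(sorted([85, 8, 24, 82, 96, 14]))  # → [8, 14, 24, 82, 85, 96]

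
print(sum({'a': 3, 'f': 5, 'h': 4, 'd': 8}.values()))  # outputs 20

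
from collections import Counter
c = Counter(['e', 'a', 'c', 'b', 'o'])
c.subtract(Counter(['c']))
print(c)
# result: Counter({'e': 1, 'a': 1, 'b': 1, 'o': 1, 'c': 0})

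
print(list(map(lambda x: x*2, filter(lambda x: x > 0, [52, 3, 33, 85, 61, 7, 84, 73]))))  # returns [104, 6, 66, 170, 122, 14, 168, 146]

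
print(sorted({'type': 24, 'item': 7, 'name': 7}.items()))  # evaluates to [('item', 7), ('name', 7), ('type', 24)]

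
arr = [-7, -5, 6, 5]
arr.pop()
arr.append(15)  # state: [-7, -5, 6, 15]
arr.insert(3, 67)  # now [-7, -5, 6, 67, 15]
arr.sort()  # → [-7, -5, 6, 15, 67]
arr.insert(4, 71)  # [-7, -5, 6, 15, 71, 67]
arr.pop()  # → 67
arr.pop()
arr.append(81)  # [-7, -5, 6, 15, 81]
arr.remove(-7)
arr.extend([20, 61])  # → [-5, 6, 15, 81, 20, 61]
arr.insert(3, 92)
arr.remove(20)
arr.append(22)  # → [-5, 6, 15, 92, 81, 61, 22]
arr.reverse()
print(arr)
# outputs [22, 61, 81, 92, 15, 6, -5]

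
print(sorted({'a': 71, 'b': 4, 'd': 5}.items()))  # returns [('a', 71), ('b', 4), ('d', 5)]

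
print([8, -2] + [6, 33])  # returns [8, -2, 6, 33]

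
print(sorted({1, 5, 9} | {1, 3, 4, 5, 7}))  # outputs [1, 3, 4, 5, 7, 9]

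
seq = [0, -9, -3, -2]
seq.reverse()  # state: [-2, -3, -9, 0]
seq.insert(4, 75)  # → [-2, -3, -9, 0, 75]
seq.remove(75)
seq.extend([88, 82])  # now [-2, -3, -9, 0, 88, 82]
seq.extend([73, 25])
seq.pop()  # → 25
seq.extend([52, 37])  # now [-2, -3, -9, 0, 88, 82, 73, 52, 37]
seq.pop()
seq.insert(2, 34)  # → [-2, -3, 34, -9, 0, 88, 82, 73, 52]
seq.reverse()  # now [52, 73, 82, 88, 0, -9, 34, -3, -2]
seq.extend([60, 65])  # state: [52, 73, 82, 88, 0, -9, 34, -3, -2, 60, 65]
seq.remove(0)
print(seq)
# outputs [52, 73, 82, 88, -9, 34, -3, -2, 60, 65]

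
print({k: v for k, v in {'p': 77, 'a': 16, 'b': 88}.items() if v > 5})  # {'p': 77, 'a': 16, 'b': 88}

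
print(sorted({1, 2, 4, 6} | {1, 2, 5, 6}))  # [1, 2, 4, 5, 6]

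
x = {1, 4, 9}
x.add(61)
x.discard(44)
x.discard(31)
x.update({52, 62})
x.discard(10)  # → {1, 4, 9, 52, 61, 62}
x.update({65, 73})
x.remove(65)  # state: {1, 4, 9, 52, 61, 62, 73}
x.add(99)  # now {1, 4, 9, 52, 61, 62, 73, 99}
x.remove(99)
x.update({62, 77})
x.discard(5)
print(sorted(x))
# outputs [1, 4, 9, 52, 61, 62, 73, 77]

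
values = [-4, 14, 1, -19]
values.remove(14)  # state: [-4, 1, -19]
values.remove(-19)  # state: [-4, 1]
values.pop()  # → 1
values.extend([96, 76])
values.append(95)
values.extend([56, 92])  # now [-4, 96, 76, 95, 56, 92]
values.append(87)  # [-4, 96, 76, 95, 56, 92, 87]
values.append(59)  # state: [-4, 96, 76, 95, 56, 92, 87, 59]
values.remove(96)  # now [-4, 76, 95, 56, 92, 87, 59]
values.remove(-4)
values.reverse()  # [59, 87, 92, 56, 95, 76]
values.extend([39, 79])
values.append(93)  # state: [59, 87, 92, 56, 95, 76, 39, 79, 93]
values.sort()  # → [39, 56, 59, 76, 79, 87, 92, 93, 95]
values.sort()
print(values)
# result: [39, 56, 59, 76, 79, 87, 92, 93, 95]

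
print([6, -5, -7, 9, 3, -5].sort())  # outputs None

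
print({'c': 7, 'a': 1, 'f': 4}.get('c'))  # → 7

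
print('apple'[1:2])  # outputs p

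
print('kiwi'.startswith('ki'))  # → True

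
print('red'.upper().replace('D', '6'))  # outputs RE6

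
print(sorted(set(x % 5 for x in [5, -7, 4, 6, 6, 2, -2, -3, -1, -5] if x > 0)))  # [0, 1, 2, 4]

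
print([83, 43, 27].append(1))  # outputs None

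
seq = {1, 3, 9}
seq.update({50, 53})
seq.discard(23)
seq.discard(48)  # {1, 3, 9, 50, 53}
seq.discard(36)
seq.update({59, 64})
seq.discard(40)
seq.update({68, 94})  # {1, 3, 9, 50, 53, 59, 64, 68, 94}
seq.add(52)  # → {1, 3, 9, 50, 52, 53, 59, 64, 68, 94}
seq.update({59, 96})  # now {1, 3, 9, 50, 52, 53, 59, 64, 68, 94, 96}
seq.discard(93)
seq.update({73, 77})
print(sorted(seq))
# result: [1, 3, 9, 50, 52, 53, 59, 64, 68, 73, 77, 94, 96]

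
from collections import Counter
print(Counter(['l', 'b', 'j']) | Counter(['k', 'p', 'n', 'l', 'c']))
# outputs Counter({'l': 1, 'b': 1, 'j': 1, 'k': 1, 'p': 1, 'n': 1, 'c': 1})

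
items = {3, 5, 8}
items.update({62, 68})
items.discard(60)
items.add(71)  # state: {3, 5, 8, 62, 68, 71}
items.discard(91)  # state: {3, 5, 8, 62, 68, 71}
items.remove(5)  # {3, 8, 62, 68, 71}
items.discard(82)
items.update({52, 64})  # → {3, 8, 52, 62, 64, 68, 71}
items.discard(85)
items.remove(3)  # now {8, 52, 62, 64, 68, 71}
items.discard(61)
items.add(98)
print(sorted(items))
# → [8, 52, 62, 64, 68, 71, 98]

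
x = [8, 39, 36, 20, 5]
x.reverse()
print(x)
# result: [5, 20, 36, 39, 8]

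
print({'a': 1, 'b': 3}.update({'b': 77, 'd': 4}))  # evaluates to None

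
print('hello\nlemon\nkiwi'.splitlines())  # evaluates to ['hello', 'lemon', 'kiwi']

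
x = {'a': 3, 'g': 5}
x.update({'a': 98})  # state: {'a': 98, 'g': 5}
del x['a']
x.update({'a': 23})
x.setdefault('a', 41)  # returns 23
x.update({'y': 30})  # {'g': 5, 'a': 23, 'y': 30}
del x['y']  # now {'g': 5, 'a': 23}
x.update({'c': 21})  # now {'g': 5, 'a': 23, 'c': 21}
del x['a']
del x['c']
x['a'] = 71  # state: {'g': 5, 'a': 71}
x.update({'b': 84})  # {'g': 5, 'a': 71, 'b': 84}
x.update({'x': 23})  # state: {'g': 5, 'a': 71, 'b': 84, 'x': 23}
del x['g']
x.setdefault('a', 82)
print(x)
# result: {'a': 71, 'b': 84, 'x': 23}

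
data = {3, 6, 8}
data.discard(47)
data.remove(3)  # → {6, 8}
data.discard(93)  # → {6, 8}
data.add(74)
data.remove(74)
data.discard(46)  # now {6, 8}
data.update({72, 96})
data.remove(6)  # {8, 72, 96}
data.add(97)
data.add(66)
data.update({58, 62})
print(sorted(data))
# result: [8, 58, 62, 66, 72, 96, 97]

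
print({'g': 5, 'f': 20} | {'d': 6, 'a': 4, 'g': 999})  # {'g': 999, 'f': 20, 'd': 6, 'a': 4}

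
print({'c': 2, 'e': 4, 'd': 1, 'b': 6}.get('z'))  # None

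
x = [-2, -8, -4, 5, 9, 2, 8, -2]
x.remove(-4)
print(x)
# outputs [-2, -8, 5, 9, 2, 8, -2]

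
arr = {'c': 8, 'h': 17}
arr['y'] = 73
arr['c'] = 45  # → {'c': 45, 'h': 17, 'y': 73}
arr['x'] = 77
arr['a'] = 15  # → {'c': 45, 'h': 17, 'y': 73, 'x': 77, 'a': 15}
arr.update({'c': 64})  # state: {'c': 64, 'h': 17, 'y': 73, 'x': 77, 'a': 15}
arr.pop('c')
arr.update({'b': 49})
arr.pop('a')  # 15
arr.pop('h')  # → 17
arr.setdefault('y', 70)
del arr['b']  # {'y': 73, 'x': 77}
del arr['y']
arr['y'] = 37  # {'x': 77, 'y': 37}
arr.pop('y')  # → 37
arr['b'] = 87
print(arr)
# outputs {'x': 77, 'b': 87}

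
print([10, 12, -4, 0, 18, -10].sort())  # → None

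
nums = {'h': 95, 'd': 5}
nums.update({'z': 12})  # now {'h': 95, 'd': 5, 'z': 12}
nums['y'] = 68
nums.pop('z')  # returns 12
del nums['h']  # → {'d': 5, 'y': 68}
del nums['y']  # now {'d': 5}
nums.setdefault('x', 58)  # 58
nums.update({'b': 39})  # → {'d': 5, 'x': 58, 'b': 39}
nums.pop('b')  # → 39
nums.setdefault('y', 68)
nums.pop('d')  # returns 5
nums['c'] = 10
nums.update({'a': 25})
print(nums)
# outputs {'x': 58, 'y': 68, 'c': 10, 'a': 25}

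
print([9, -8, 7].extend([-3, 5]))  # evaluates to None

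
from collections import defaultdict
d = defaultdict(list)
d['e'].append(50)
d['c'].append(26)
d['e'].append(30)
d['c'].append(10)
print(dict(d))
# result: {'e': [50, 30], 'c': [26, 10]}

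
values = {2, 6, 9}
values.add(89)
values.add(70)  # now {2, 6, 9, 70, 89}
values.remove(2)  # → {6, 9, 70, 89}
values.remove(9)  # {6, 70, 89}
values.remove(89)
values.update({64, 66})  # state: {6, 64, 66, 70}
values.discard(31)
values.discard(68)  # {6, 64, 66, 70}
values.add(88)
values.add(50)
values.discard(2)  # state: {6, 50, 64, 66, 70, 88}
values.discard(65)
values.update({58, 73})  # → {6, 50, 58, 64, 66, 70, 73, 88}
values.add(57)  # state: {6, 50, 57, 58, 64, 66, 70, 73, 88}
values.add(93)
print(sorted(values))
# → [6, 50, 57, 58, 64, 66, 70, 73, 88, 93]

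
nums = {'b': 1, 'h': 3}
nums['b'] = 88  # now {'b': 88, 'h': 3}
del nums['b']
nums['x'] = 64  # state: {'h': 3, 'x': 64}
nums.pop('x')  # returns 64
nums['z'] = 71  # {'h': 3, 'z': 71}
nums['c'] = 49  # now {'h': 3, 'z': 71, 'c': 49}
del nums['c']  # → {'h': 3, 'z': 71}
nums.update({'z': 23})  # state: {'h': 3, 'z': 23}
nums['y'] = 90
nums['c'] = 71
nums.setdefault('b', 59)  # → 59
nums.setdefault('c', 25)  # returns 71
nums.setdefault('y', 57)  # 90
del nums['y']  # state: {'h': 3, 'z': 23, 'c': 71, 'b': 59}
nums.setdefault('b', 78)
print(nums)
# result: {'h': 3, 'z': 23, 'c': 71, 'b': 59}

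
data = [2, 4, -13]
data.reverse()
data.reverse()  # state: [2, 4, -13]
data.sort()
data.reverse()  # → [4, 2, -13]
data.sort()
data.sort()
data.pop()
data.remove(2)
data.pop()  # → -13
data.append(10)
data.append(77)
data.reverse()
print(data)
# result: [77, 10]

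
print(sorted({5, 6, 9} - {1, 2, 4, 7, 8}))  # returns [5, 6, 9]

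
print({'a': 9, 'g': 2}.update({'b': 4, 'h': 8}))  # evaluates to None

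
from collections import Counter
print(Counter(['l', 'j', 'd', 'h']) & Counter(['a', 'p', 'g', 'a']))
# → Counter()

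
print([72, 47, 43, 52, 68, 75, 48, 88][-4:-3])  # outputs [68]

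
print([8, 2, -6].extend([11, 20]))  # None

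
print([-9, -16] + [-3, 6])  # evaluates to [-9, -16, -3, 6]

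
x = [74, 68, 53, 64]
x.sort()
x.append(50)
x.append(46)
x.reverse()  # [46, 50, 74, 68, 64, 53]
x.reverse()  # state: [53, 64, 68, 74, 50, 46]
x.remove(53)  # [64, 68, 74, 50, 46]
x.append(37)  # [64, 68, 74, 50, 46, 37]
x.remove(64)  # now [68, 74, 50, 46, 37]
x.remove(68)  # [74, 50, 46, 37]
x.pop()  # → 37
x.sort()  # [46, 50, 74]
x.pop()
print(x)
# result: [46, 50]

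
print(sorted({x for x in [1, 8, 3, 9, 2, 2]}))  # [1, 2, 3, 8, 9]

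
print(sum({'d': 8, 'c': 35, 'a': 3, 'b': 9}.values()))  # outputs 55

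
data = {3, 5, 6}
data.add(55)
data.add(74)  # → {3, 5, 6, 55, 74}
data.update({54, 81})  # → {3, 5, 6, 54, 55, 74, 81}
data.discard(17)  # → {3, 5, 6, 54, 55, 74, 81}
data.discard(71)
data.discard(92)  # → {3, 5, 6, 54, 55, 74, 81}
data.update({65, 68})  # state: {3, 5, 6, 54, 55, 65, 68, 74, 81}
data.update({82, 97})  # {3, 5, 6, 54, 55, 65, 68, 74, 81, 82, 97}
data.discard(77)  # {3, 5, 6, 54, 55, 65, 68, 74, 81, 82, 97}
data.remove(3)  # {5, 6, 54, 55, 65, 68, 74, 81, 82, 97}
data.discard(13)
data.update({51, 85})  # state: {5, 6, 51, 54, 55, 65, 68, 74, 81, 82, 85, 97}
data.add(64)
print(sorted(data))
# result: [5, 6, 51, 54, 55, 64, 65, 68, 74, 81, 82, 85, 97]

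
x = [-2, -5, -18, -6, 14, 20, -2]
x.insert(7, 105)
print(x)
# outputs [-2, -5, -18, -6, 14, 20, -2, 105]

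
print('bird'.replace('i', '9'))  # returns b9rd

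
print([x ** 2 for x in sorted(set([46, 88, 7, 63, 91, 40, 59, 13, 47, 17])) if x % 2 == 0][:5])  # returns [1600, 2116, 7744]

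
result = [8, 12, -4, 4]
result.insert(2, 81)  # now [8, 12, 81, -4, 4]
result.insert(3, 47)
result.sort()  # [-4, 4, 8, 12, 47, 81]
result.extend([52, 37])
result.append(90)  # [-4, 4, 8, 12, 47, 81, 52, 37, 90]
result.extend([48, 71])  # [-4, 4, 8, 12, 47, 81, 52, 37, 90, 48, 71]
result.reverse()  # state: [71, 48, 90, 37, 52, 81, 47, 12, 8, 4, -4]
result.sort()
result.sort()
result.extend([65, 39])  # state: [-4, 4, 8, 12, 37, 47, 48, 52, 71, 81, 90, 65, 39]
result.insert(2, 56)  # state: [-4, 4, 56, 8, 12, 37, 47, 48, 52, 71, 81, 90, 65, 39]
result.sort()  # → [-4, 4, 8, 12, 37, 39, 47, 48, 52, 56, 65, 71, 81, 90]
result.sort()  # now [-4, 4, 8, 12, 37, 39, 47, 48, 52, 56, 65, 71, 81, 90]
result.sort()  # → [-4, 4, 8, 12, 37, 39, 47, 48, 52, 56, 65, 71, 81, 90]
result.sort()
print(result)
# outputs [-4, 4, 8, 12, 37, 39, 47, 48, 52, 56, 65, 71, 81, 90]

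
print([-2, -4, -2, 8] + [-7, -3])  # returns [-2, -4, -2, 8, -7, -3]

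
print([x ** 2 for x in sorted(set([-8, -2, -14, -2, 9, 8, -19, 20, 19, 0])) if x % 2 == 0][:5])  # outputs [196, 64, 4, 0, 64]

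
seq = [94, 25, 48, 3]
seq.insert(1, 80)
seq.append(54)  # [94, 80, 25, 48, 3, 54]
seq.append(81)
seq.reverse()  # [81, 54, 3, 48, 25, 80, 94]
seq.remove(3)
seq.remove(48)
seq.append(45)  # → [81, 54, 25, 80, 94, 45]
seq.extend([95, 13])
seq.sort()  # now [13, 25, 45, 54, 80, 81, 94, 95]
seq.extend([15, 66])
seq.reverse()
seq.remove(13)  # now [66, 15, 95, 94, 81, 80, 54, 45, 25]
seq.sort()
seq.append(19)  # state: [15, 25, 45, 54, 66, 80, 81, 94, 95, 19]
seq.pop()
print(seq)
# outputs [15, 25, 45, 54, 66, 80, 81, 94, 95]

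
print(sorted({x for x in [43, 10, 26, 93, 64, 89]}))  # [10, 26, 43, 64, 89, 93]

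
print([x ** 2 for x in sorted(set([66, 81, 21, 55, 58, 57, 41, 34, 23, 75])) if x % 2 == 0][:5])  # [1156, 3364, 4356]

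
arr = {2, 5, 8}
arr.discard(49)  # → {2, 5, 8}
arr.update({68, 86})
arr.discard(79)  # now {2, 5, 8, 68, 86}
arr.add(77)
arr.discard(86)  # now {2, 5, 8, 68, 77}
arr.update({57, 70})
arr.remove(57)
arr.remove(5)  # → {2, 8, 68, 70, 77}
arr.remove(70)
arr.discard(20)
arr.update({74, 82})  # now {2, 8, 68, 74, 77, 82}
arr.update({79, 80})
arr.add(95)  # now {2, 8, 68, 74, 77, 79, 80, 82, 95}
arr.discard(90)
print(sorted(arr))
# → [2, 8, 68, 74, 77, 79, 80, 82, 95]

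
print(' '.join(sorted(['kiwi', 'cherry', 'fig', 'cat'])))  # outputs cat cherry fig kiwi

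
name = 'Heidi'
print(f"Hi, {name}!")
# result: Hi, Heidi!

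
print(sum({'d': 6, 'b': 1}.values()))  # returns 7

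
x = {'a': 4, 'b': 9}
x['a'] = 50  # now {'a': 50, 'b': 9}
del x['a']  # {'b': 9}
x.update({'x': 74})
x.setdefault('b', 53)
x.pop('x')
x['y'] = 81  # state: {'b': 9, 'y': 81}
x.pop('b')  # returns 9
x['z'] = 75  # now {'y': 81, 'z': 75}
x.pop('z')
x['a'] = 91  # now {'y': 81, 'a': 91}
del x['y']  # {'a': 91}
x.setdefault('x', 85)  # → 85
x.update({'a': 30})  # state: {'a': 30, 'x': 85}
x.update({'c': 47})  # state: {'a': 30, 'x': 85, 'c': 47}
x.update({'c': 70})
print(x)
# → {'a': 30, 'x': 85, 'c': 70}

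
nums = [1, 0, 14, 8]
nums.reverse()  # [8, 14, 0, 1]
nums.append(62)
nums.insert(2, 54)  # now [8, 14, 54, 0, 1, 62]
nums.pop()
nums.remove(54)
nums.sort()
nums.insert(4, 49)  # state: [0, 1, 8, 14, 49]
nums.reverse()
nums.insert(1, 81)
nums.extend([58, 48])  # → [49, 81, 14, 8, 1, 0, 58, 48]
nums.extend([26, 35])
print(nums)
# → [49, 81, 14, 8, 1, 0, 58, 48, 26, 35]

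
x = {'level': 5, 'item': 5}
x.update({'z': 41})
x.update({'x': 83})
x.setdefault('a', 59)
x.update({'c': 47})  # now {'level': 5, 'item': 5, 'z': 41, 'x': 83, 'a': 59, 'c': 47}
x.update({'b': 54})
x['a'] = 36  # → {'level': 5, 'item': 5, 'z': 41, 'x': 83, 'a': 36, 'c': 47, 'b': 54}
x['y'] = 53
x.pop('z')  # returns 41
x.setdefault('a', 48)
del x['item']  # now {'level': 5, 'x': 83, 'a': 36, 'c': 47, 'b': 54, 'y': 53}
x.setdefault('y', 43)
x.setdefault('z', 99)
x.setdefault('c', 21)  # 47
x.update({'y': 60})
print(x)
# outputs {'level': 5, 'x': 83, 'a': 36, 'c': 47, 'b': 54, 'y': 60, 'z': 99}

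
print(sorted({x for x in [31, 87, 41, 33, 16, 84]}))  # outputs [16, 31, 33, 41, 84, 87]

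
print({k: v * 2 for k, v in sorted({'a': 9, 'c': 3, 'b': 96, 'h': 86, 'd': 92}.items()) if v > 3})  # {'a': 18, 'b': 192, 'd': 184, 'h': 172}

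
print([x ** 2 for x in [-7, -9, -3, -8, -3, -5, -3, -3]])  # [49, 81, 9, 64, 9, 25, 9, 9]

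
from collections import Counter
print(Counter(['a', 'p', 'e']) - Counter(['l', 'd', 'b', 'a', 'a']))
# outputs Counter({'p': 1, 'e': 1})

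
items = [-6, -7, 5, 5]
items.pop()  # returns 5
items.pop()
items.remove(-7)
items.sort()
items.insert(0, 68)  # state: [68, -6]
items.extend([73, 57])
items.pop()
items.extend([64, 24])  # [68, -6, 73, 64, 24]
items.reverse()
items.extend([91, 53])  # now [24, 64, 73, -6, 68, 91, 53]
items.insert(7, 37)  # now [24, 64, 73, -6, 68, 91, 53, 37]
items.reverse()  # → [37, 53, 91, 68, -6, 73, 64, 24]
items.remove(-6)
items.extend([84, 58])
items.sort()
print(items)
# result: [24, 37, 53, 58, 64, 68, 73, 84, 91]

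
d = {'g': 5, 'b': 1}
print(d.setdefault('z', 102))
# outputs 102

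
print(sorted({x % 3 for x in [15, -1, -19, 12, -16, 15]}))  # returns [0, 2]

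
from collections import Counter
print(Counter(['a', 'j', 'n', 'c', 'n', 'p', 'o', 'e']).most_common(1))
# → [('n', 2)]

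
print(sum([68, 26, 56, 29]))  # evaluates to 179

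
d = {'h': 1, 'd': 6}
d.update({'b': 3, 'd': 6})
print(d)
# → {'h': 1, 'd': 6, 'b': 3}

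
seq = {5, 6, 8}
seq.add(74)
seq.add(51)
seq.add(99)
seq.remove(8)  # {5, 6, 51, 74, 99}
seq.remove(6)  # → {5, 51, 74, 99}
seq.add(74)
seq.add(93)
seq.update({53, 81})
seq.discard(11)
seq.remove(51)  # {5, 53, 74, 81, 93, 99}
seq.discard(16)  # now {5, 53, 74, 81, 93, 99}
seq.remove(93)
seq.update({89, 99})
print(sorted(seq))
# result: [5, 53, 74, 81, 89, 99]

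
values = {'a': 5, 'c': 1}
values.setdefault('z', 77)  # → 77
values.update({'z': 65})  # {'a': 5, 'c': 1, 'z': 65}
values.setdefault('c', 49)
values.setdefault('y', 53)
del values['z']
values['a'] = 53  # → {'a': 53, 'c': 1, 'y': 53}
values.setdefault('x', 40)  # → 40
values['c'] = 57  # {'a': 53, 'c': 57, 'y': 53, 'x': 40}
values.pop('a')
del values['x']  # {'c': 57, 'y': 53}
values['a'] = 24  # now {'c': 57, 'y': 53, 'a': 24}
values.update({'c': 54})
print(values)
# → {'c': 54, 'y': 53, 'a': 24}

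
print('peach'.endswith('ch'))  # True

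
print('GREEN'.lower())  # green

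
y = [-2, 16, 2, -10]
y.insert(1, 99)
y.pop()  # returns -10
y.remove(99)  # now [-2, 16, 2]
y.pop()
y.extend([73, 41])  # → [-2, 16, 73, 41]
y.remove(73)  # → [-2, 16, 41]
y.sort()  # [-2, 16, 41]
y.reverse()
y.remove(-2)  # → [41, 16]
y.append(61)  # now [41, 16, 61]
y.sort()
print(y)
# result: [16, 41, 61]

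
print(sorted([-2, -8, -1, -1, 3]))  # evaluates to [-8, -2, -1, -1, 3]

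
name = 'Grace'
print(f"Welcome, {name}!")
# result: Welcome, Grace!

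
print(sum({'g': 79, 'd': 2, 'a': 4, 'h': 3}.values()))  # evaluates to 88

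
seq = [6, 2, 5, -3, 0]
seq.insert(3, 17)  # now [6, 2, 5, 17, -3, 0]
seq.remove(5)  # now [6, 2, 17, -3, 0]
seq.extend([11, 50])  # [6, 2, 17, -3, 0, 11, 50]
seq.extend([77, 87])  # [6, 2, 17, -3, 0, 11, 50, 77, 87]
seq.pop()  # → 87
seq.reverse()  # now [77, 50, 11, 0, -3, 17, 2, 6]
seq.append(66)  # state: [77, 50, 11, 0, -3, 17, 2, 6, 66]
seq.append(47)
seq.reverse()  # [47, 66, 6, 2, 17, -3, 0, 11, 50, 77]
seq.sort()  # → [-3, 0, 2, 6, 11, 17, 47, 50, 66, 77]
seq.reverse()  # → [77, 66, 50, 47, 17, 11, 6, 2, 0, -3]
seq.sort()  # [-3, 0, 2, 6, 11, 17, 47, 50, 66, 77]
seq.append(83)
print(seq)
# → [-3, 0, 2, 6, 11, 17, 47, 50, 66, 77, 83]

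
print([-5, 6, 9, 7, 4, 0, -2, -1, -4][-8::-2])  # [6]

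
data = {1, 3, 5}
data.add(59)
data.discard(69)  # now {1, 3, 5, 59}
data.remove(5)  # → {1, 3, 59}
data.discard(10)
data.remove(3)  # {1, 59}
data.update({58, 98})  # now {1, 58, 59, 98}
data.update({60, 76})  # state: {1, 58, 59, 60, 76, 98}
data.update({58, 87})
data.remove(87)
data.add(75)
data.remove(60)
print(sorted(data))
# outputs [1, 58, 59, 75, 76, 98]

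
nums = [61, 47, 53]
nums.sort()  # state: [47, 53, 61]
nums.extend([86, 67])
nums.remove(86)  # [47, 53, 61, 67]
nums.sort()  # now [47, 53, 61, 67]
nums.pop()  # 67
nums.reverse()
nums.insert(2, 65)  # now [61, 53, 65, 47]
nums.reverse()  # [47, 65, 53, 61]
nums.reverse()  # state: [61, 53, 65, 47]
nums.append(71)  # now [61, 53, 65, 47, 71]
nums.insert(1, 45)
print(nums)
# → [61, 45, 53, 65, 47, 71]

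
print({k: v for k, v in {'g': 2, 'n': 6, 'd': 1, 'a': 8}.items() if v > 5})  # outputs {'n': 6, 'a': 8}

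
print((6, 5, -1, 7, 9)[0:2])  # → (6, 5)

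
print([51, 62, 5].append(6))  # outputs None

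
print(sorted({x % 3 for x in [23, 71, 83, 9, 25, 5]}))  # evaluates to [0, 1, 2]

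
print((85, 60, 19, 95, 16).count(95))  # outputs 1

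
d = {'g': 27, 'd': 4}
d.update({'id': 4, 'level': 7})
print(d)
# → {'g': 27, 'd': 4, 'id': 4, 'level': 7}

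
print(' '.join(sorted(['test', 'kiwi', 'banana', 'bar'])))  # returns banana bar kiwi test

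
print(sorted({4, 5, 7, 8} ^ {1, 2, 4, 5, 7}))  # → [1, 2, 8]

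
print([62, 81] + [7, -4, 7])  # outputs [62, 81, 7, -4, 7]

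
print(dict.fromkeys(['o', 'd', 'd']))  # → {'o': None, 'd': None}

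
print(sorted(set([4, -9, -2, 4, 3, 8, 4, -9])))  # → [-9, -2, 3, 4, 8]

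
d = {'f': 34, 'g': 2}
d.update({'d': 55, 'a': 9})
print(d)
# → {'f': 34, 'g': 2, 'd': 55, 'a': 9}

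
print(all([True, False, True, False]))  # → False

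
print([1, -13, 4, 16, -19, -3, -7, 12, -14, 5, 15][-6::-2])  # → [-3, 16, -13]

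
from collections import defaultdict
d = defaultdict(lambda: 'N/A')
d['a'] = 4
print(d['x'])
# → N/A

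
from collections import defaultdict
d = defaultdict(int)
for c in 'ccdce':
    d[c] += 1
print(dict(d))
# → {'c': 3, 'd': 1, 'e': 1}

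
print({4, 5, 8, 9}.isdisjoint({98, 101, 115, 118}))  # True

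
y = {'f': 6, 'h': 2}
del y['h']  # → {'f': 6}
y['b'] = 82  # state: {'f': 6, 'b': 82}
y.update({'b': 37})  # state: {'f': 6, 'b': 37}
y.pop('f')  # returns 6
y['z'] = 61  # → {'b': 37, 'z': 61}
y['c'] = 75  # {'b': 37, 'z': 61, 'c': 75}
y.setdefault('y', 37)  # 37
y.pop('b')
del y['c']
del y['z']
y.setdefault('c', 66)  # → 66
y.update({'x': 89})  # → {'y': 37, 'c': 66, 'x': 89}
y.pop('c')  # 66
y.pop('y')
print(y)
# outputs {'x': 89}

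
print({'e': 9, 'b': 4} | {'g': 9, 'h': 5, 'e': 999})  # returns {'e': 999, 'b': 4, 'g': 9, 'h': 5}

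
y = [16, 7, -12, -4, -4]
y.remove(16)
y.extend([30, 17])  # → [7, -12, -4, -4, 30, 17]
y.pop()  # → 17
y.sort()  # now [-12, -4, -4, 7, 30]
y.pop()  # 30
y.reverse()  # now [7, -4, -4, -12]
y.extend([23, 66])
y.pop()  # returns 66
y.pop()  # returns 23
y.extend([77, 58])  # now [7, -4, -4, -12, 77, 58]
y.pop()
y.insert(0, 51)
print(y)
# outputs [51, 7, -4, -4, -12, 77]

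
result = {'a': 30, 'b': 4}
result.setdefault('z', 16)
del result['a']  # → {'b': 4, 'z': 16}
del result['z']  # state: {'b': 4}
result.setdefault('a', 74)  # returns 74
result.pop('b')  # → 4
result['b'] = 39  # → {'a': 74, 'b': 39}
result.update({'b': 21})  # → {'a': 74, 'b': 21}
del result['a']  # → {'b': 21}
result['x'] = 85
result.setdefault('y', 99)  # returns 99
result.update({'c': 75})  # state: {'b': 21, 'x': 85, 'y': 99, 'c': 75}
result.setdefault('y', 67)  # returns 99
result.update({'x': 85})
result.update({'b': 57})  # {'b': 57, 'x': 85, 'y': 99, 'c': 75}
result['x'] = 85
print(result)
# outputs {'b': 57, 'x': 85, 'y': 99, 'c': 75}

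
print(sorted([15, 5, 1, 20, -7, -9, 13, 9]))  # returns [-9, -7, 1, 5, 9, 13, 15, 20]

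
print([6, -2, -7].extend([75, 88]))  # None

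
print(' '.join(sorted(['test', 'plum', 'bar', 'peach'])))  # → bar peach plum test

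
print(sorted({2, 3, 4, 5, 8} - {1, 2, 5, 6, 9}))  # [3, 4, 8]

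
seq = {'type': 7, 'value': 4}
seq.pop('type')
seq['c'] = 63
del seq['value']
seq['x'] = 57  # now {'c': 63, 'x': 57}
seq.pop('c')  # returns 63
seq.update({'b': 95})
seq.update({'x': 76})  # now {'x': 76, 'b': 95}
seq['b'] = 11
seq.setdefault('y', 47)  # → 47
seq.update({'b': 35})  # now {'x': 76, 'b': 35, 'y': 47}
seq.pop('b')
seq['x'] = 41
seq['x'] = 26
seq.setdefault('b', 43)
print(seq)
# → {'x': 26, 'y': 47, 'b': 43}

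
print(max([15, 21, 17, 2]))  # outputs 21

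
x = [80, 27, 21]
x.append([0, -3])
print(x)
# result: [80, 27, 21, [0, -3]]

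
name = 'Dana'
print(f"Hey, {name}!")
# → Hey, Dana!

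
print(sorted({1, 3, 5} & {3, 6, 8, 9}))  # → [3]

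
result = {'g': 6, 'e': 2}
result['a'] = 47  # {'g': 6, 'e': 2, 'a': 47}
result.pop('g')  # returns 6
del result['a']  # {'e': 2}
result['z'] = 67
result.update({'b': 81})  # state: {'e': 2, 'z': 67, 'b': 81}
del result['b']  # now {'e': 2, 'z': 67}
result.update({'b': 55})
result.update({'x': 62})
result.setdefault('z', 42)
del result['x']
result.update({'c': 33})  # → {'e': 2, 'z': 67, 'b': 55, 'c': 33}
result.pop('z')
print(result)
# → {'e': 2, 'b': 55, 'c': 33}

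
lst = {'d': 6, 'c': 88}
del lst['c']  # {'d': 6}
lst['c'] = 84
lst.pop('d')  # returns 6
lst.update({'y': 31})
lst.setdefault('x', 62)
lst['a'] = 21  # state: {'c': 84, 'y': 31, 'x': 62, 'a': 21}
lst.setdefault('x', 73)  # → 62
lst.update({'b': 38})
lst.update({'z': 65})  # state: {'c': 84, 'y': 31, 'x': 62, 'a': 21, 'b': 38, 'z': 65}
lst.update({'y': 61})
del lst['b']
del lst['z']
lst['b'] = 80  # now {'c': 84, 'y': 61, 'x': 62, 'a': 21, 'b': 80}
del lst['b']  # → {'c': 84, 'y': 61, 'x': 62, 'a': 21}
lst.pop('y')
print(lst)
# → {'c': 84, 'x': 62, 'a': 21}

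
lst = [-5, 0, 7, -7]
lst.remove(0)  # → [-5, 7, -7]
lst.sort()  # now [-7, -5, 7]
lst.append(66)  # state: [-7, -5, 7, 66]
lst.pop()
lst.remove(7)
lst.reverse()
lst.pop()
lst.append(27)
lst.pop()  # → 27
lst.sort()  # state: [-5]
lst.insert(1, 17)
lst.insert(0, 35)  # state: [35, -5, 17]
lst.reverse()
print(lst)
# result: [17, -5, 35]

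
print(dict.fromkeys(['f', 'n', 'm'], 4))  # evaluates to {'f': 4, 'n': 4, 'm': 4}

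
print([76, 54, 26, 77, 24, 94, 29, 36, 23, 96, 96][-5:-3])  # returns [29, 36]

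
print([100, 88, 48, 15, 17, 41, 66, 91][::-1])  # [91, 66, 41, 17, 15, 48, 88, 100]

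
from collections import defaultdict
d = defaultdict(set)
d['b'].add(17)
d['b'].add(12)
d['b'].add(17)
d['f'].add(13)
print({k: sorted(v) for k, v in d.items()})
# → {'b': [12, 17], 'f': [13]}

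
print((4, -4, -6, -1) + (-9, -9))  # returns (4, -4, -6, -1, -9, -9)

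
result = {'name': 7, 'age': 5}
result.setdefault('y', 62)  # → 62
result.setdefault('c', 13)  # 13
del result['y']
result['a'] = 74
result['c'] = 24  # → {'name': 7, 'age': 5, 'c': 24, 'a': 74}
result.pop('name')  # 7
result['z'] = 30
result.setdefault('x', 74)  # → 74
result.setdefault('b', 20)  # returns 20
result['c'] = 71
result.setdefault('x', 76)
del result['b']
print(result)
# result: {'age': 5, 'c': 71, 'a': 74, 'z': 30, 'x': 74}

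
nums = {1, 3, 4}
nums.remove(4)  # {1, 3}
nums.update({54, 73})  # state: {1, 3, 54, 73}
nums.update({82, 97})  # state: {1, 3, 54, 73, 82, 97}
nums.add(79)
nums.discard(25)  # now {1, 3, 54, 73, 79, 82, 97}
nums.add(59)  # {1, 3, 54, 59, 73, 79, 82, 97}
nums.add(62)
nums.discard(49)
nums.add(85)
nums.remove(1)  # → {3, 54, 59, 62, 73, 79, 82, 85, 97}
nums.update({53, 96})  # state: {3, 53, 54, 59, 62, 73, 79, 82, 85, 96, 97}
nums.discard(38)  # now {3, 53, 54, 59, 62, 73, 79, 82, 85, 96, 97}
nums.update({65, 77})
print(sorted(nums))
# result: [3, 53, 54, 59, 62, 65, 73, 77, 79, 82, 85, 96, 97]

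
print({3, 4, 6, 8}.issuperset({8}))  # True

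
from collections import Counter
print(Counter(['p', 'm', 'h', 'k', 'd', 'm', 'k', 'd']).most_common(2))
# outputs [('m', 2), ('k', 2)]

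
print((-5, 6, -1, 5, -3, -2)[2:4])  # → (-1, 5)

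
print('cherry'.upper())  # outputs CHERRY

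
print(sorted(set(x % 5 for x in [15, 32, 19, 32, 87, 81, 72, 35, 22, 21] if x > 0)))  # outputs [0, 1, 2, 4]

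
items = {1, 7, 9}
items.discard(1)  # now {7, 9}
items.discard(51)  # {7, 9}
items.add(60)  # {7, 9, 60}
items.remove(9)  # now {7, 60}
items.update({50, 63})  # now {7, 50, 60, 63}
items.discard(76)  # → {7, 50, 60, 63}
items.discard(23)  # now {7, 50, 60, 63}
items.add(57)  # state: {7, 50, 57, 60, 63}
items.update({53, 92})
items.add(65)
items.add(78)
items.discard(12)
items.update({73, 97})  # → {7, 50, 53, 57, 60, 63, 65, 73, 78, 92, 97}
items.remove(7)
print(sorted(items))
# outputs [50, 53, 57, 60, 63, 65, 73, 78, 92, 97]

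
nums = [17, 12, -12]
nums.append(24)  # [17, 12, -12, 24]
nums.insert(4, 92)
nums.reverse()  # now [92, 24, -12, 12, 17]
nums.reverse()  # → [17, 12, -12, 24, 92]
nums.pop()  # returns 92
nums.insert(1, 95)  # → [17, 95, 12, -12, 24]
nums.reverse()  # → [24, -12, 12, 95, 17]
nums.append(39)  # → [24, -12, 12, 95, 17, 39]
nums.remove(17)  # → [24, -12, 12, 95, 39]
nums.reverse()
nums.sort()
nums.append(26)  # [-12, 12, 24, 39, 95, 26]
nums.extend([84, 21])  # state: [-12, 12, 24, 39, 95, 26, 84, 21]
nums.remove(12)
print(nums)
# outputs [-12, 24, 39, 95, 26, 84, 21]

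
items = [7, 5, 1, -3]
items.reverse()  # [-3, 1, 5, 7]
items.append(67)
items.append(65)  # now [-3, 1, 5, 7, 67, 65]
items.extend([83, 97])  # [-3, 1, 5, 7, 67, 65, 83, 97]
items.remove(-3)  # [1, 5, 7, 67, 65, 83, 97]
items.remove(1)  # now [5, 7, 67, 65, 83, 97]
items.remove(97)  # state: [5, 7, 67, 65, 83]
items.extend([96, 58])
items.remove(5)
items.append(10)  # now [7, 67, 65, 83, 96, 58, 10]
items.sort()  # [7, 10, 58, 65, 67, 83, 96]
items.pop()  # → 96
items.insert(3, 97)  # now [7, 10, 58, 97, 65, 67, 83]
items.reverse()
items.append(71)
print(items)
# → [83, 67, 65, 97, 58, 10, 7, 71]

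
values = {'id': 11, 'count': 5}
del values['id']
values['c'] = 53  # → {'count': 5, 'c': 53}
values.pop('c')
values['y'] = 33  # {'count': 5, 'y': 33}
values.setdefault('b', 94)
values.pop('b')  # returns 94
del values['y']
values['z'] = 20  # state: {'count': 5, 'z': 20}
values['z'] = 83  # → {'count': 5, 'z': 83}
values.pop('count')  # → 5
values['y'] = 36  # {'z': 83, 'y': 36}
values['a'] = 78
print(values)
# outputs {'z': 83, 'y': 36, 'a': 78}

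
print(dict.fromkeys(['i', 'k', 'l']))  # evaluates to {'i': None, 'k': None, 'l': None}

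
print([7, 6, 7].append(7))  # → None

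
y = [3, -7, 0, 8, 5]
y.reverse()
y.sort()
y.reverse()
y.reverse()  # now [-7, 0, 3, 5, 8]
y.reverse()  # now [8, 5, 3, 0, -7]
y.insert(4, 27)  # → [8, 5, 3, 0, 27, -7]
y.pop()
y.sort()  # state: [0, 3, 5, 8, 27]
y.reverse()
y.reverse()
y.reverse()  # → [27, 8, 5, 3, 0]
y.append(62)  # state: [27, 8, 5, 3, 0, 62]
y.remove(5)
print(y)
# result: [27, 8, 3, 0, 62]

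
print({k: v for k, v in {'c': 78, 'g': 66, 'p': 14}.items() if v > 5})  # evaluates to {'c': 78, 'g': 66, 'p': 14}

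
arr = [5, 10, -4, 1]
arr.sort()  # [-4, 1, 5, 10]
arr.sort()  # [-4, 1, 5, 10]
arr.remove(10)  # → [-4, 1, 5]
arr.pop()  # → 5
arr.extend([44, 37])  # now [-4, 1, 44, 37]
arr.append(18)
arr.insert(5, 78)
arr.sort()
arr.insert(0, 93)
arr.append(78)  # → [93, -4, 1, 18, 37, 44, 78, 78]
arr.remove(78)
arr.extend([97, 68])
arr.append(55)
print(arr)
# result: [93, -4, 1, 18, 37, 44, 78, 97, 68, 55]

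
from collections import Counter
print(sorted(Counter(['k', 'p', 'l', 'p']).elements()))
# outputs ['k', 'l', 'p', 'p']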